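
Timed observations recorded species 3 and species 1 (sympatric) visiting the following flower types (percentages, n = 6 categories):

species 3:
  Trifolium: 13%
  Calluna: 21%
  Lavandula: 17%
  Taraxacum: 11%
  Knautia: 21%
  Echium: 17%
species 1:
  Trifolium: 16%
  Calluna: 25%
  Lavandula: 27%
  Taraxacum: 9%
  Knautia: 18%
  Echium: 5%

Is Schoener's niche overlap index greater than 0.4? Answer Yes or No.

Convert percentages to proportions (divide by 100).
Σ|p₁ᵢ − p₂ᵢ| = 0.03 + 0.04 + 0.10 + 0.02 + 0.03 + 0.12 = 0.34
D = 1 − ½ × 0.34 = 1 − 0.170 = 0.8300
D = 0.8300 > 0.4 → Yes.

Yes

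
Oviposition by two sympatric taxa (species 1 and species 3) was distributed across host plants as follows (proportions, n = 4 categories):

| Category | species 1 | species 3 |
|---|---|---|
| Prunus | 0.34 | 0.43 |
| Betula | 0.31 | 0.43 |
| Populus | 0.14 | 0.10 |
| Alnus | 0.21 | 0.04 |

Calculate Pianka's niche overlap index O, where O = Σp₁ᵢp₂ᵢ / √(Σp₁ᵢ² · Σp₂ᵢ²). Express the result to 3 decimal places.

0.932

Σ p₁ᵢp₂ᵢ = 0.1462 + 0.1333 + 0.0140 + 0.0084 = 0.3019
Σp_1ᵢ² = 0.34² + 0.31² + 0.14² + 0.21² = 0.1156 + 0.0961 + 0.0196 + 0.0441 = 0.2754
Σp_2ᵢ² = 0.43² + 0.43² + 0.10² + 0.04² = 0.1849 + 0.1849 + 0.0100 + 0.0016 = 0.3814
O = 0.3019 / √(0.2754 × 0.3814) = 0.3019 / 0.324095 = 0.93152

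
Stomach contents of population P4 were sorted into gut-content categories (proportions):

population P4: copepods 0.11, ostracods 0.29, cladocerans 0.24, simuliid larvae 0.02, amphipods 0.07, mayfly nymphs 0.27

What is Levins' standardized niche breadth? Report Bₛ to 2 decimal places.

0.66

Σpᵢ² = 0.11² + 0.29² + 0.24² + 0.02² + 0.07² + 0.27² = 0.0121 + 0.0841 + 0.0576 + 0.0004 + 0.0049 + 0.0729 = 0.2320
B = 1 / 0.2320 = 4.3103
Bₛ = (B − 1)/(n − 1) = (4.3103 − 1)/(6 − 1) = 3.3103/5 = 0.6621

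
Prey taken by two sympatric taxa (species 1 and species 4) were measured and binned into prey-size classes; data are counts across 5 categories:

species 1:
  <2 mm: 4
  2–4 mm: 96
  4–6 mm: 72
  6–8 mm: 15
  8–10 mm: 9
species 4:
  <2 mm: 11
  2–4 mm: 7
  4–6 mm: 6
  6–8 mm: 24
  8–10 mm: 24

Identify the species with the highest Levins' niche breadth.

Proportions for species 1 (n=196): 4/196=0.0204, 96/196=0.4898, 72/196=0.3673, 15/196=0.0765, 9/196=0.0459
Proportions for species 4 (n=72): 11/72=0.1528, 7/72=0.0972, 6/72=0.0833, 24/72=0.3333, 24/72=0.3333
Σp_1ᵢ² = 0.0204² + 0.4898² + 0.3673² + 0.0765² + 0.0459² = 0.000416 + 0.239904 + 0.134909 + 0.005852 + 0.002107 = 0.383188
B_1 = 1 / 0.383188 = 2.6097
Σp_4ᵢ² = 0.1528² + 0.0972² + 0.0833² + 0.3333² + 0.3333² = 0.023348 + 0.009448 + 0.006939 + 0.111089 + 0.111089 = 0.261913
B_4 = 1 / 0.261913 = 3.8181
Highest B → broadest niche (most generalist): species 4 (B = 3.82).

species 4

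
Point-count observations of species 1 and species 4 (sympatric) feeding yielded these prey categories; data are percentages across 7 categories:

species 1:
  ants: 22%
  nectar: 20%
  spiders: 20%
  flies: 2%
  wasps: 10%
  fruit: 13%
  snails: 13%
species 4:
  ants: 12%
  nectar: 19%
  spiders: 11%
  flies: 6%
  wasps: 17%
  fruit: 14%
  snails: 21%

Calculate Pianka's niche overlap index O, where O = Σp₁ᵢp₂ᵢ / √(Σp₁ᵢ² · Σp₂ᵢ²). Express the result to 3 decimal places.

Convert percentages to proportions (divide by 100).
Σ p₁ᵢp₂ᵢ = 0.0264 + 0.0380 + 0.0220 + 0.0012 + 0.0170 + 0.0182 + 0.0273 = 0.1501
Σp_1ᵢ² = 0.22² + 0.20² + 0.20² + 0.02² + 0.10² + 0.13² + 0.13² = 0.0484 + 0.0400 + 0.0400 + 0.0004 + 0.0100 + 0.0169 + 0.0169 = 0.1726
Σp_2ᵢ² = 0.12² + 0.19² + 0.11² + 0.06² + 0.17² + 0.14² + 0.21² = 0.0144 + 0.0361 + 0.0121 + 0.0036 + 0.0289 + 0.0196 + 0.0441 = 0.1588
O = 0.1501 / √(0.1726 × 0.1588) = 0.1501 / 0.165556 = 0.90664

0.907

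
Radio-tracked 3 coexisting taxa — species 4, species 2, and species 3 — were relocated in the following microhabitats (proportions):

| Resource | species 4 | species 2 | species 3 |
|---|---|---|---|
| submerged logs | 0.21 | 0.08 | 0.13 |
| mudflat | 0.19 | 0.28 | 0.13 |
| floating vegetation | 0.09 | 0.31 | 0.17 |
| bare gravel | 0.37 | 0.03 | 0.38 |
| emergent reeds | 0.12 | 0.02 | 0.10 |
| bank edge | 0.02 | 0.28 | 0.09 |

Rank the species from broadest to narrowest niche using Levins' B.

Σp_4ᵢ² = 0.21² + 0.19² + 0.09² + 0.37² + 0.12² + 0.02² = 0.0441 + 0.0361 + 0.0081 + 0.1369 + 0.0144 + 0.0004 = 0.2400
B_4 = 1 / 0.2400 = 4.1667
Σp_2ᵢ² = 0.08² + 0.28² + 0.31² + 0.03² + 0.02² + 0.28² = 0.0064 + 0.0784 + 0.0961 + 0.0009 + 0.0004 + 0.0784 = 0.2606
B_2 = 1 / 0.2606 = 3.8373
Σp_3ᵢ² = 0.13² + 0.13² + 0.17² + 0.38² + 0.10² + 0.09² = 0.0169 + 0.0169 + 0.0289 + 0.1444 + 0.0100 + 0.0081 = 0.2252
B_3 = 1 / 0.2252 = 4.4405
Ranking by B (broadest → narrowest): species 3 (4.44) > species 4 (4.17) > species 2 (3.84)

species 3 > species 4 > species 2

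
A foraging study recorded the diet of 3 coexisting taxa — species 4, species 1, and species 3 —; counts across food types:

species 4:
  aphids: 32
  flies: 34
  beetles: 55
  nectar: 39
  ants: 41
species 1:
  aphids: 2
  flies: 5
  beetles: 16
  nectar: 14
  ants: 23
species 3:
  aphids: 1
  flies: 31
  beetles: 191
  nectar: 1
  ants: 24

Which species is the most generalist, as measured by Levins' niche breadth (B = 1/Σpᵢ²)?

species 4

Proportions for species 4 (n=201): 32/201=0.1592, 34/201=0.1692, 55/201=0.2736, 39/201=0.1940, 41/201=0.2040
Proportions for species 1 (n=60): 2/60=0.0333, 5/60=0.0833, 16/60=0.2667, 14/60=0.2333, 23/60=0.3833
Proportions for species 3 (n=248): 1/248=0.0040, 31/248=0.1250, 191/248=0.7702, 1/248=0.0040, 24/248=0.0968
Σp_4ᵢ² = 0.1592² + 0.1692² + 0.2736² + 0.1940² + 0.2040² = 0.025345 + 0.028629 + 0.074857 + 0.037636 + 0.041616 = 0.208083
B_4 = 1 / 0.208083 = 4.8058
Σp_1ᵢ² = 0.0333² + 0.0833² + 0.2667² + 0.2333² + 0.3833² = 0.001109 + 0.006939 + 0.071129 + 0.054429 + 0.146919 = 0.280525
B_1 = 1 / 0.280525 = 3.5647
Σp_3ᵢ² = 0.0040² + 0.1250² + 0.7702² + 0.0040² + 0.0968² = 0.000016 + 0.015625 + 0.593208 + 0.000016 + 0.009370 = 0.618235
B_3 = 1 / 0.618235 = 1.6175
Highest B → broadest niche (most generalist): species 4 (B = 4.81).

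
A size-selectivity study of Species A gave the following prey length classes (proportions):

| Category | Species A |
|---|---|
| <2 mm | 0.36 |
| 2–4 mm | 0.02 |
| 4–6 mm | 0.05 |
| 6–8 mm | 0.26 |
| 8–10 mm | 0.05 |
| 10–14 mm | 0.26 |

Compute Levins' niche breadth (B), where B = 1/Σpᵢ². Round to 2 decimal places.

3.70

Σpᵢ² = 0.36² + 0.02² + 0.05² + 0.26² + 0.05² + 0.26² = 0.1296 + 0.0004 + 0.0025 + 0.0676 + 0.0025 + 0.0676 = 0.2702
B = 1 / 0.2702 = 3.7010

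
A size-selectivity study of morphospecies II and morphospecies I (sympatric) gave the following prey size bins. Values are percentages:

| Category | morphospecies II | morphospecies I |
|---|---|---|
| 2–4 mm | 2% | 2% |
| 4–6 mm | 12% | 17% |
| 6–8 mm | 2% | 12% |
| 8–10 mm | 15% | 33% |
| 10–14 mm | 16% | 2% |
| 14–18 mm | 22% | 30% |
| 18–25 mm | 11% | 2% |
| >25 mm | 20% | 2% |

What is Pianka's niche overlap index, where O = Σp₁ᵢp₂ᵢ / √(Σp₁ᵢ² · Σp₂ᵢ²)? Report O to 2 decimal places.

0.74

Convert percentages to proportions (divide by 100).
Σ p₁ᵢp₂ᵢ = 0.0004 + 0.0204 + 0.0024 + 0.0495 + 0.0032 + 0.0660 + 0.0022 + 0.0040 = 0.1481
Σp_1ᵢ² = 0.02² + 0.12² + 0.02² + 0.15² + 0.16² + 0.22² + 0.11² + 0.20² = 0.0004 + 0.0144 + 0.0004 + 0.0225 + 0.0256 + 0.0484 + 0.0121 + 0.0400 = 0.1638
Σp_2ᵢ² = 0.02² + 0.17² + 0.12² + 0.33² + 0.02² + 0.30² + 0.02² + 0.02² = 0.0004 + 0.0289 + 0.0144 + 0.1089 + 0.0004 + 0.0900 + 0.0004 + 0.0004 = 0.2438
O = 0.1481 / √(0.1638 × 0.2438) = 0.1481 / 0.19984 = 0.7411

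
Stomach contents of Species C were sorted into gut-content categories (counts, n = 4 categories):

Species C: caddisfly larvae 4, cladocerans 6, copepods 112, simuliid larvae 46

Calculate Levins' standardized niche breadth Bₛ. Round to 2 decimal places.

0.31

Proportions for Species C (n=168): 4/168=0.0238, 6/168=0.0357, 112/168=0.6667, 46/168=0.2738
Σpᵢ² = 0.0238² + 0.0357² + 0.6667² + 0.2738² = 0.000566 + 0.001274 + 0.444489 + 0.074966 = 0.521295
B = 1 / 0.521295 = 1.9183
Bₛ = (B − 1)/(n − 1) = (1.9183 − 1)/(4 − 1) = 0.9183/3 = 0.3061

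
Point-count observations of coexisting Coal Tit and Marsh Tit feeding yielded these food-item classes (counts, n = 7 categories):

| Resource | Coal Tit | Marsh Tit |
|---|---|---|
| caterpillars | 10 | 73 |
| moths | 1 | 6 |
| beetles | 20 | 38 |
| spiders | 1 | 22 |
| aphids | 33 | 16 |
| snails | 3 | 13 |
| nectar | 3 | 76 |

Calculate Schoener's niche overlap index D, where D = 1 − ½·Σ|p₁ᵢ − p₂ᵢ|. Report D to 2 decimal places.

0.47

Proportions for Coal Tit (n=71): 10/71=0.1408, 1/71=0.0141, 20/71=0.2817, 1/71=0.0141, 33/71=0.4648, 3/71=0.0423, 3/71=0.0423
Proportions for Marsh Tit (n=244): 73/244=0.2992, 6/244=0.0246, 38/244=0.1557, 22/244=0.0902, 16/244=0.0656, 13/244=0.0533, 76/244=0.3115
Σ|p₁ᵢ − p₂ᵢ| = 0.1584 + 0.0105 + 0.1260 + 0.0761 + 0.3992 + 0.0110 + 0.2692 = 1.0504
D = 1 − ½ × 1.0504 = 1 − 0.52520 = 0.47480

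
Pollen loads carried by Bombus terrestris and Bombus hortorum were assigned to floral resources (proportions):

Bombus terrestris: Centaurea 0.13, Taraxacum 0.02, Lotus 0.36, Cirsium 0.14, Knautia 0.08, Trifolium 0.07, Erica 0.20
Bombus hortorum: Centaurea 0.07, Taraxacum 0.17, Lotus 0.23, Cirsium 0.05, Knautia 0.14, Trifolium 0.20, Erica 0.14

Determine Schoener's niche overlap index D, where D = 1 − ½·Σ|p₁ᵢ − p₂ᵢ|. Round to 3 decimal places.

Σ|p₁ᵢ − p₂ᵢ| = 0.06 + 0.15 + 0.13 + 0.09 + 0.06 + 0.13 + 0.06 = 0.68
D = 1 − ½ × 0.68 = 1 − 0.340 = 0.66000

0.660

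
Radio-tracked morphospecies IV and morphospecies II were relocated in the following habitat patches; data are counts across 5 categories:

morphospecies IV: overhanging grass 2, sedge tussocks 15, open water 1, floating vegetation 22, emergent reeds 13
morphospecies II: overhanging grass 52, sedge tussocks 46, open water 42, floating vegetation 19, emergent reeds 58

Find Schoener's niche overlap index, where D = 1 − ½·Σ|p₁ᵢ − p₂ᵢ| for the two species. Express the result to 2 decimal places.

Proportions for morphospecies IV (n=53): 2/53=0.0377, 15/53=0.2830, 1/53=0.0189, 22/53=0.4151, 13/53=0.2453
Proportions for morphospecies II (n=217): 52/217=0.2396, 46/217=0.2120, 42/217=0.1935, 19/217=0.0876, 58/217=0.2673
Σ|p₁ᵢ − p₂ᵢ| = 0.2019 + 0.0710 + 0.1746 + 0.3275 + 0.0220 = 0.7970
D = 1 − ½ × 0.7970 = 1 − 0.39850 = 0.60150

0.60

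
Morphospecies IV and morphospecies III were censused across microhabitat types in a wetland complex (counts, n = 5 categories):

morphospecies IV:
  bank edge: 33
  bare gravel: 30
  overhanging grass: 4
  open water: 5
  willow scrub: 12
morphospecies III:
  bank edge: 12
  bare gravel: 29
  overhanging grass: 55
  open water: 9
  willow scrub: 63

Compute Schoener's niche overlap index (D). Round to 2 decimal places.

Proportions for morphospecies IV (n=84): 33/84=0.3929, 30/84=0.3571, 4/84=0.0476, 5/84=0.0595, 12/84=0.1429
Proportions for morphospecies III (n=168): 12/168=0.0714, 29/168=0.1726, 55/168=0.3274, 9/168=0.0536, 63/168=0.3750
Σ|p₁ᵢ − p₂ᵢ| = 0.3215 + 0.1845 + 0.2798 + 0.0059 + 0.2321 = 1.0238
D = 1 − ½ × 1.0238 = 1 − 0.51190 = 0.48810

0.49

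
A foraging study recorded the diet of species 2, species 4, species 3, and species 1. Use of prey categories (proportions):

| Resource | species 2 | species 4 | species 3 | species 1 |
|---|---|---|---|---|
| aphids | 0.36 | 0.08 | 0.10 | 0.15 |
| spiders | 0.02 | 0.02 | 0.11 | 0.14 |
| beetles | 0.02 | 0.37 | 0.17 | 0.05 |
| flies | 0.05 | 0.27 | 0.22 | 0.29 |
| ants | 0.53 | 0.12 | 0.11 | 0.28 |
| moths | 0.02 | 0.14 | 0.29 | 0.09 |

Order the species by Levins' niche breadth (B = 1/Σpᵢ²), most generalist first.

species 3 > species 1 > species 4 > species 2

Σp_2ᵢ² = 0.36² + 0.02² + 0.02² + 0.05² + 0.53² + 0.02² = 0.1296 + 0.0004 + 0.0004 + 0.0025 + 0.2809 + 0.0004 = 0.4142
B_2 = 1 / 0.4142 = 2.4143
Σp_4ᵢ² = 0.08² + 0.02² + 0.37² + 0.27² + 0.12² + 0.14² = 0.0064 + 0.0004 + 0.1369 + 0.0729 + 0.0144 + 0.0196 = 0.2506
B_4 = 1 / 0.2506 = 3.9904
Σp_3ᵢ² = 0.10² + 0.11² + 0.17² + 0.22² + 0.11² + 0.29² = 0.0100 + 0.0121 + 0.0289 + 0.0484 + 0.0121 + 0.0841 = 0.1956
B_3 = 1 / 0.1956 = 5.1125
Σp_1ᵢ² = 0.15² + 0.14² + 0.05² + 0.29² + 0.28² + 0.09² = 0.0225 + 0.0196 + 0.0025 + 0.0841 + 0.0784 + 0.0081 = 0.2152
B_1 = 1 / 0.2152 = 4.6468
Ranking by B (broadest → narrowest): species 3 (5.11) > species 1 (4.65) > species 4 (3.99) > species 2 (2.41)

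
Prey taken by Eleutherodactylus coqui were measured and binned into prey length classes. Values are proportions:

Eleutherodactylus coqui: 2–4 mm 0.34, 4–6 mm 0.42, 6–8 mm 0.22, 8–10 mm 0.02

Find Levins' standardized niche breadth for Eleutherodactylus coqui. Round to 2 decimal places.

0.64

Σpᵢ² = 0.34² + 0.42² + 0.22² + 0.02² = 0.1156 + 0.1764 + 0.0484 + 0.0004 = 0.3408
B = 1 / 0.3408 = 2.9343
Bₛ = (B − 1)/(n − 1) = (2.9343 − 1)/(4 − 1) = 1.9343/3 = 0.6448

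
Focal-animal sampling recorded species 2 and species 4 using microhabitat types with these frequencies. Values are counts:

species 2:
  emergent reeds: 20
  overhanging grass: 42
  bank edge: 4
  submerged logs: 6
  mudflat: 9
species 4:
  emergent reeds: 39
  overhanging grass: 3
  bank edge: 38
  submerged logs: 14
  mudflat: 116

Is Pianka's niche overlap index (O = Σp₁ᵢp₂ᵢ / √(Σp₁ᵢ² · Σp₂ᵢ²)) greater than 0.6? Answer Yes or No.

Proportions for species 2 (n=81): 20/81=0.2469, 42/81=0.5185, 4/81=0.0494, 6/81=0.0741, 9/81=0.1111
Proportions for species 4 (n=210): 39/210=0.1857, 3/210=0.0143, 38/210=0.1810, 14/210=0.0667, 116/210=0.5524
Σ p₁ᵢp₂ᵢ = 0.045849 + 0.007415 + 0.008941 + 0.004942 + 0.061372 = 0.128519
Σp_1ᵢ² = 0.2469² + 0.5185² + 0.0494² + 0.0741² + 0.1111² = 0.060960 + 0.268842 + 0.002440 + 0.005491 + 0.012343 = 0.350076
Σp_2ᵢ² = 0.1857² + 0.0143² + 0.1810² + 0.0667² + 0.5524² = 0.034484 + 0.000204 + 0.032761 + 0.004449 + 0.305146 = 0.377044
O = 0.128519 / √(0.350076 × 0.377044) = 0.128519 / 0.3633099 = 0.3537
O = 0.3537 < 0.6 → No.

No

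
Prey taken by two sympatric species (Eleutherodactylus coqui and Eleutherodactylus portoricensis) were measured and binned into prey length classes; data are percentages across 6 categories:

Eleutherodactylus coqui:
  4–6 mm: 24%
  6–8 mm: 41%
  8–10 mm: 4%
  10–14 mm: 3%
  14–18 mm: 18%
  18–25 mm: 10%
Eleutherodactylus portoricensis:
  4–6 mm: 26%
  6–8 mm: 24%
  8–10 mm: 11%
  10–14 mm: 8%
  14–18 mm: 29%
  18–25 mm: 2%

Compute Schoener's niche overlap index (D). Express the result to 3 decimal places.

0.750

Convert percentages to proportions (divide by 100).
Σ|p₁ᵢ − p₂ᵢ| = 0.02 + 0.17 + 0.07 + 0.05 + 0.11 + 0.08 = 0.50
D = 1 − ½ × 0.50 = 1 − 0.250 = 0.75000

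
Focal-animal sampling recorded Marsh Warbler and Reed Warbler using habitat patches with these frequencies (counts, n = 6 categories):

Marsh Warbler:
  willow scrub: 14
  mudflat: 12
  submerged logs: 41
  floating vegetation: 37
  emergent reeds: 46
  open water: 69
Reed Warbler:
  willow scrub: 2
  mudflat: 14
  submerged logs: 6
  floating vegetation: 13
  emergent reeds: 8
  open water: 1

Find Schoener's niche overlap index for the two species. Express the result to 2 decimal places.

0.61

Proportions for Marsh Warbler (n=219): 14/219=0.0639, 12/219=0.0548, 41/219=0.1872, 37/219=0.1689, 46/219=0.2100, 69/219=0.3151
Proportions for Reed Warbler (n=44): 2/44=0.0455, 14/44=0.3182, 6/44=0.1364, 13/44=0.2955, 8/44=0.1818, 1/44=0.0227
Σ|p₁ᵢ − p₂ᵢ| = 0.0184 + 0.2634 + 0.0508 + 0.1266 + 0.0282 + 0.2924 = 0.7798
D = 1 − ½ × 0.7798 = 1 − 0.38990 = 0.61010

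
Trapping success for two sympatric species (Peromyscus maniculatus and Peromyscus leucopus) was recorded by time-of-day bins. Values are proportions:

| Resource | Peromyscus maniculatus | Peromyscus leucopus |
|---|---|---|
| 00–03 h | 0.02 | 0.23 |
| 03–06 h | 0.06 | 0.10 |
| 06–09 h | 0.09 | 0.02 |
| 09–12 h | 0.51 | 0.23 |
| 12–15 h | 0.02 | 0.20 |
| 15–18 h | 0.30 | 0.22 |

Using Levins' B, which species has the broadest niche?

Σp_maniᵢ² = 0.02² + 0.06² + 0.09² + 0.51² + 0.02² + 0.30² = 0.0004 + 0.0036 + 0.0081 + 0.2601 + 0.0004 + 0.0900 = 0.3626
B_mani = 1 / 0.3626 = 2.7579
Σp_leucᵢ² = 0.23² + 0.10² + 0.02² + 0.23² + 0.20² + 0.22² = 0.0529 + 0.0100 + 0.0004 + 0.0529 + 0.0400 + 0.0484 = 0.2046
B_leuc = 1 / 0.2046 = 4.8876
Highest B → broadest niche (most generalist): Peromyscus leucopus (B = 4.89).

Peromyscus leucopus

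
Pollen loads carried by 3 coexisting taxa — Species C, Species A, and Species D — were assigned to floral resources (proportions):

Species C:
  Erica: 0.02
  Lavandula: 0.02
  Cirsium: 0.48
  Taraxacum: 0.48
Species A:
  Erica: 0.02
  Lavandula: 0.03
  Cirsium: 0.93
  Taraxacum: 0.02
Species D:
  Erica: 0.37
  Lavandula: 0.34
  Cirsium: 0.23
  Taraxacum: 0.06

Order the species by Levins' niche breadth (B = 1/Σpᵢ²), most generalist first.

Species D > Species C > Species A

Σp_Cᵢ² = 0.02² + 0.02² + 0.48² + 0.48² = 0.0004 + 0.0004 + 0.2304 + 0.2304 = 0.4616
B_C = 1 / 0.4616 = 2.1664
Σp_Aᵢ² = 0.02² + 0.03² + 0.93² + 0.02² = 0.0004 + 0.0009 + 0.8649 + 0.0004 = 0.8666
B_A = 1 / 0.8666 = 1.1539
Σp_Dᵢ² = 0.37² + 0.34² + 0.23² + 0.06² = 0.1369 + 0.1156 + 0.0529 + 0.0036 = 0.3090
B_D = 1 / 0.3090 = 3.2362
Ranking by B (broadest → narrowest): Species D (3.24) > Species C (2.17) > Species A (1.15)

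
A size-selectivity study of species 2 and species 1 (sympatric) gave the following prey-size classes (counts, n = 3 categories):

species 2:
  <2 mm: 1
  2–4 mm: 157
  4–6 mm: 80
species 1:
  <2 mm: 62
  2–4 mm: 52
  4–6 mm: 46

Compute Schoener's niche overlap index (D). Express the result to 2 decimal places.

0.62

Proportions for species 2 (n=238): 1/238=0.0042, 157/238=0.6597, 80/238=0.3361
Proportions for species 1 (n=160): 62/160=0.3875, 52/160=0.3250, 46/160=0.2875
Σ|p₁ᵢ − p₂ᵢ| = 0.3833 + 0.3347 + 0.0486 = 0.7666
D = 1 − ½ × 0.7666 = 1 − 0.38330 = 0.61670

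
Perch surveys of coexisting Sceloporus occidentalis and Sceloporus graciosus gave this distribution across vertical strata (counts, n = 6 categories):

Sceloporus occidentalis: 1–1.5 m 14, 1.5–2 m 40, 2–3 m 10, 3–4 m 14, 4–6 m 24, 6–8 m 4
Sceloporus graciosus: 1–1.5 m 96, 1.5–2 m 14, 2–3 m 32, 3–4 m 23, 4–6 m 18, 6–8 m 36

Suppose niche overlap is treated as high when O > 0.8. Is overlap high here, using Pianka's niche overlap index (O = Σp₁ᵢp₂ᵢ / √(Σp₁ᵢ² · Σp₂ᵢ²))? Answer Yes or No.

Proportions for Sceloporus occidentalis (n=106): 14/106=0.1321, 40/106=0.3774, 10/106=0.0943, 14/106=0.1321, 24/106=0.2264, 4/106=0.0377
Proportions for Sceloporus graciosus (n=219): 96/219=0.4384, 14/219=0.0639, 32/219=0.1461, 23/219=0.1050, 18/219=0.0822, 36/219=0.1644
Σ p₁ᵢp₂ᵢ = 0.057913 + 0.024116 + 0.013777 + 0.013871 + 0.018610 + 0.006198 = 0.134485
Σp_1ᵢ² = 0.1321² + 0.3774² + 0.0943² + 0.1321² + 0.2264² + 0.0377² = 0.017450 + 0.142431 + 0.008892 + 0.017450 + 0.051257 + 0.001421 = 0.238901
Σp_2ᵢ² = 0.4384² + 0.0639² + 0.1461² + 0.1050² + 0.0822² + 0.1644² = 0.192195 + 0.004083 + 0.021345 + 0.011025 + 0.006757 + 0.027027 = 0.262432
O = 0.134485 / √(0.238901 × 0.262432) = 0.134485 / 0.2503902 = 0.5371
O = 0.5371 < 0.8 → No.

No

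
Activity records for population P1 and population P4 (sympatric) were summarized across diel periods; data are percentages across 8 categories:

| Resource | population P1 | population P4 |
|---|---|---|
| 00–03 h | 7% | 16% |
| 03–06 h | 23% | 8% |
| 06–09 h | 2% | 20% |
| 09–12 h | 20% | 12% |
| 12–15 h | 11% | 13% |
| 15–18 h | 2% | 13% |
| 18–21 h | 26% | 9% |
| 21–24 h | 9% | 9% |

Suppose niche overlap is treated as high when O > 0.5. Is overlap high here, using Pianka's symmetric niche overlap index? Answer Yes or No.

Yes

Convert percentages to proportions (divide by 100).
Σ p₁ᵢp₂ᵢ = 0.0112 + 0.0184 + 0.0040 + 0.0240 + 0.0143 + 0.0026 + 0.0234 + 0.0081 = 0.1060
Σp_1ᵢ² = 0.07² + 0.23² + 0.02² + 0.20² + 0.11² + 0.02² + 0.26² + 0.09² = 0.0049 + 0.0529 + 0.0004 + 0.0400 + 0.0121 + 0.0004 + 0.0676 + 0.0081 = 0.1864
Σp_2ᵢ² = 0.16² + 0.08² + 0.20² + 0.12² + 0.13² + 0.13² + 0.09² + 0.09² = 0.0256 + 0.0064 + 0.0400 + 0.0144 + 0.0169 + 0.0169 + 0.0081 + 0.0081 = 0.1364
O = 0.1060 / √(0.1864 × 0.1364) = 0.1060 / 0.15945 = 0.6648
O = 0.6648 > 0.5 → Yes.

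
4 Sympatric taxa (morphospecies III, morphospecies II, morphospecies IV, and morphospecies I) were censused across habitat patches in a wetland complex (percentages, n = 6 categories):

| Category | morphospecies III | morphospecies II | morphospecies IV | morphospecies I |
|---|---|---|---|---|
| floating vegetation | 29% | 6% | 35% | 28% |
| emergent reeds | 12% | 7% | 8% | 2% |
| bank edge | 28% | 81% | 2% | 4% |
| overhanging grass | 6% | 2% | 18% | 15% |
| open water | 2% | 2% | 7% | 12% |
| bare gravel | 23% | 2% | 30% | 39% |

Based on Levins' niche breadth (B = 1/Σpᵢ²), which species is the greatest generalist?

morphospecies III

Convert percentages to proportions (divide by 100).
Σp_IIIᵢ² = 0.29² + 0.12² + 0.28² + 0.06² + 0.02² + 0.23² = 0.0841 + 0.0144 + 0.0784 + 0.0036 + 0.0004 + 0.0529 = 0.2338
B_III = 1 / 0.2338 = 4.2772
Σp_IIᵢ² = 0.06² + 0.07² + 0.81² + 0.02² + 0.02² + 0.02² = 0.0036 + 0.0049 + 0.6561 + 0.0004 + 0.0004 + 0.0004 = 0.6658
B_II = 1 / 0.6658 = 1.5020
Σp_IVᵢ² = 0.35² + 0.08² + 0.02² + 0.18² + 0.07² + 0.30² = 0.1225 + 0.0064 + 0.0004 + 0.0324 + 0.0049 + 0.0900 = 0.2566
B_IV = 1 / 0.2566 = 3.8971
Σp_Iᵢ² = 0.28² + 0.02² + 0.04² + 0.15² + 0.12² + 0.39² = 0.0784 + 0.0004 + 0.0016 + 0.0225 + 0.0144 + 0.1521 = 0.2694
B_I = 1 / 0.2694 = 3.7120
Highest B → broadest niche (most generalist): morphospecies III (B = 4.28).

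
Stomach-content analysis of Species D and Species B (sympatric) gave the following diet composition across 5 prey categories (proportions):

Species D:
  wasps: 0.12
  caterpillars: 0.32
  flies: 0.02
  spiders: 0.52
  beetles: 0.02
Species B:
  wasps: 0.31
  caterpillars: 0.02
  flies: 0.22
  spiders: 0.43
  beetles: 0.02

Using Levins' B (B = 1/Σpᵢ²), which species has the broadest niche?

Species B

Σp_Dᵢ² = 0.12² + 0.32² + 0.02² + 0.52² + 0.02² = 0.0144 + 0.1024 + 0.0004 + 0.2704 + 0.0004 = 0.3880
B_D = 1 / 0.3880 = 2.5773
Σp_Bᵢ² = 0.31² + 0.02² + 0.22² + 0.43² + 0.02² = 0.0961 + 0.0004 + 0.0484 + 0.1849 + 0.0004 = 0.3302
B_B = 1 / 0.3302 = 3.0285
Highest B → broadest niche (most generalist): Species B (B = 3.03).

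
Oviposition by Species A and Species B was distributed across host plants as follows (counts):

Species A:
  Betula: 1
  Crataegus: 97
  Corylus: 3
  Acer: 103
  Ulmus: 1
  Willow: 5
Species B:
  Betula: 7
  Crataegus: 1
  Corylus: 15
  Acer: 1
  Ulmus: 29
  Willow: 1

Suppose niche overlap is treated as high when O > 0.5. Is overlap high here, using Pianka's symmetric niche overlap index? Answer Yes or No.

Proportions for Species A (n=210): 1/210=0.0048, 97/210=0.4619, 3/210=0.0143, 103/210=0.4905, 1/210=0.0048, 5/210=0.0238
Proportions for Species B (n=54): 7/54=0.1296, 1/54=0.0185, 15/54=0.2778, 1/54=0.0185, 29/54=0.5370, 1/54=0.0185
Σ p₁ᵢp₂ᵢ = 0.000622 + 0.008545 + 0.003973 + 0.009074 + 0.002578 + 0.000440 = 0.025232
Σp_1ᵢ² = 0.0048² + 0.4619² + 0.0143² + 0.4905² + 0.0048² + 0.0238² = 0.000023 + 0.213352 + 0.000204 + 0.240590 + 0.000023 + 0.000566 = 0.454758
Σp_2ᵢ² = 0.1296² + 0.0185² + 0.2778² + 0.0185² + 0.5370² + 0.0185² = 0.016796 + 0.000342 + 0.077173 + 0.000342 + 0.288369 + 0.000342 = 0.383364
O = 0.025232 / √(0.454758 × 0.383364) = 0.025232 / 0.4175378 = 0.0604
O = 0.0604 < 0.5 → No.

No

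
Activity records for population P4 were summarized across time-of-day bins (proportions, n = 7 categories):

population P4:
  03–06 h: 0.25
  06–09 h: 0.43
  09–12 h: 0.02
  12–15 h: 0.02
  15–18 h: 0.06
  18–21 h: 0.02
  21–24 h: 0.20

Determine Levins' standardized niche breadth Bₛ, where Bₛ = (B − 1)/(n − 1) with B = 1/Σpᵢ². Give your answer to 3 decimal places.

Σpᵢ² = 0.25² + 0.43² + 0.02² + 0.02² + 0.06² + 0.02² + 0.20² = 0.0625 + 0.1849 + 0.0004 + 0.0004 + 0.0036 + 0.0004 + 0.0400 = 0.2922
B = 1 / 0.2922 = 3.42231
Bₛ = (B − 1)/(n − 1) = (3.42231 − 1)/(7 − 1) = 2.42231/6 = 0.40372

0.404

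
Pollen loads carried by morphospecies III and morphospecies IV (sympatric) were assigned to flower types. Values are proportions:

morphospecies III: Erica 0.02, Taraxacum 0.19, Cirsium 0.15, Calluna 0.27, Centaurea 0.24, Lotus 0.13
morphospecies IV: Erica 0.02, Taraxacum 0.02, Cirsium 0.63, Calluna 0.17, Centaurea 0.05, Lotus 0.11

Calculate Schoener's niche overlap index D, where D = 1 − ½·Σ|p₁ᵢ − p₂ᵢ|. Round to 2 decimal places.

Σ|p₁ᵢ − p₂ᵢ| = 0.00 + 0.17 + 0.48 + 0.10 + 0.19 + 0.02 = 0.96
D = 1 − ½ × 0.96 = 1 − 0.480 = 0.5200

0.52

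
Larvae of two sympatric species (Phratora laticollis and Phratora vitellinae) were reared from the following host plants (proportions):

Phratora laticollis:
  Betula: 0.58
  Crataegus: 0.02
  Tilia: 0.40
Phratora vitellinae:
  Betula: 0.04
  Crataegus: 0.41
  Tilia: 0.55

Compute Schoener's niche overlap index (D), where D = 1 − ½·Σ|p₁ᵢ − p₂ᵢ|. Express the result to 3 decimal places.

0.460

Σ|p₁ᵢ − p₂ᵢ| = 0.54 + 0.39 + 0.15 = 1.08
D = 1 − ½ × 1.08 = 1 − 0.540 = 0.46000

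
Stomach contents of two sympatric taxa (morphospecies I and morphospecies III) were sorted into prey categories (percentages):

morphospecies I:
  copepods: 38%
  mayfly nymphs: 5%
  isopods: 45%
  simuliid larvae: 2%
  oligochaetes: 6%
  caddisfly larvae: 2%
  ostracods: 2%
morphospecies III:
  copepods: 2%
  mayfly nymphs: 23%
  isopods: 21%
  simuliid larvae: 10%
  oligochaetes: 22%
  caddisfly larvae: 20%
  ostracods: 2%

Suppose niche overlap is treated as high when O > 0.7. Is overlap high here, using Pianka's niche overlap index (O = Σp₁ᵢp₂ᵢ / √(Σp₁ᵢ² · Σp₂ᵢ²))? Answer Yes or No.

Convert percentages to proportions (divide by 100).
Σ p₁ᵢp₂ᵢ = 0.0076 + 0.0115 + 0.0945 + 0.0020 + 0.0132 + 0.0040 + 0.0004 = 0.1332
Σp_1ᵢ² = 0.38² + 0.05² + 0.45² + 0.02² + 0.06² + 0.02² + 0.02² = 0.1444 + 0.0025 + 0.2025 + 0.0004 + 0.0036 + 0.0004 + 0.0004 = 0.3542
Σp_2ᵢ² = 0.02² + 0.23² + 0.21² + 0.10² + 0.22² + 0.20² + 0.02² = 0.0004 + 0.0529 + 0.0441 + 0.0100 + 0.0484 + 0.0400 + 0.0004 = 0.1962
O = 0.1332 / √(0.3542 × 0.1962) = 0.1332 / 0.26362 = 0.5053
O = 0.5053 < 0.7 → No.

No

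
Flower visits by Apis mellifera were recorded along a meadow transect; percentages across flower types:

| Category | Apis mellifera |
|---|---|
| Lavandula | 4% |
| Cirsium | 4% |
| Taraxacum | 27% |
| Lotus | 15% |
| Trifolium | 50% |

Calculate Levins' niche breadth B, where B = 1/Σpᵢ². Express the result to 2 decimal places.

2.87

Convert percentages to proportions (divide by 100).
Σpᵢ² = 0.04² + 0.04² + 0.27² + 0.15² + 0.50² = 0.0016 + 0.0016 + 0.0729 + 0.0225 + 0.2500 = 0.3486
B = 1 / 0.3486 = 2.8686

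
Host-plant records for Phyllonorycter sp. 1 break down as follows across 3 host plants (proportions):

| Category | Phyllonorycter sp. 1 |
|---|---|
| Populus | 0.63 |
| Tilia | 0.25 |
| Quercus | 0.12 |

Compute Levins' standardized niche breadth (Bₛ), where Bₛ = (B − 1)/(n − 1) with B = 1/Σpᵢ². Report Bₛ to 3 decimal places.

0.555

Σpᵢ² = 0.63² + 0.25² + 0.12² = 0.3969 + 0.0625 + 0.0144 = 0.4738
B = 1 / 0.4738 = 2.11060
Bₛ = (B − 1)/(n − 1) = (2.11060 − 1)/(3 − 1) = 1.11060/2 = 0.55530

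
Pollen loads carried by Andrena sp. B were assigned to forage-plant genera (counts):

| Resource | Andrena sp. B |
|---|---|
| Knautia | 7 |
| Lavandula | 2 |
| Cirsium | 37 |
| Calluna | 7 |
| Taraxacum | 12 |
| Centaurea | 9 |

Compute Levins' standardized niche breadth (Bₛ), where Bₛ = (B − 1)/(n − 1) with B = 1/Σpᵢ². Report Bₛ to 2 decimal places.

Proportions for Andrena sp. B (n=74): 7/74=0.0946, 2/74=0.0270, 37/74=0.5000, 7/74=0.0946, 12/74=0.1622, 9/74=0.1216
Σpᵢ² = 0.0946² + 0.0270² + 0.5000² + 0.0946² + 0.1622² + 0.1216² = 0.008949 + 0.000729 + 0.250000 + 0.008949 + 0.026309 + 0.014787 = 0.309723
B = 1 / 0.309723 = 3.2287
Bₛ = (B − 1)/(n − 1) = (3.2287 − 1)/(6 − 1) = 2.2287/5 = 0.4457

0.45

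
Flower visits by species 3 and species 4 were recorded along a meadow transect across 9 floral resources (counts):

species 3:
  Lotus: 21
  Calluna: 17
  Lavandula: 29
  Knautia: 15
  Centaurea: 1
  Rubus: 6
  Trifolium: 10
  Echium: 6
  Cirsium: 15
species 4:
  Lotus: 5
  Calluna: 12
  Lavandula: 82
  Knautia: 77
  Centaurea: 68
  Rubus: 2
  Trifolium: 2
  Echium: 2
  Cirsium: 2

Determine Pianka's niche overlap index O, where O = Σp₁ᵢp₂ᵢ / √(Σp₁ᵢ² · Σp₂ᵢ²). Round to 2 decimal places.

0.64

Proportions for species 3 (n=120): 21/120=0.1750, 17/120=0.1417, 29/120=0.2417, 15/120=0.1250, 1/120=0.0083, 6/120=0.0500, 10/120=0.0833, 6/120=0.0500, 15/120=0.1250
Proportions for species 4 (n=252): 5/252=0.0198, 12/252=0.0476, 82/252=0.3254, 77/252=0.3056, 68/252=0.2698, 2/252=0.0079, 2/252=0.0079, 2/252=0.0079, 2/252=0.0079
Σ p₁ᵢp₂ᵢ = 0.003465 + 0.006745 + 0.078649 + 0.038200 + 0.002239 + 0.000395 + 0.000658 + 0.000395 + 0.000988 = 0.131734
Σp_1ᵢ² = 0.1750² + 0.1417² + 0.2417² + 0.1250² + 0.0083² + 0.0500² + 0.0833² + 0.0500² + 0.1250² = 0.030625 + 0.020079 + 0.058419 + 0.015625 + 0.000069 + 0.002500 + 0.006939 + 0.002500 + 0.015625 = 0.152381
Σp_2ᵢ² = 0.0198² + 0.0476² + 0.3254² + 0.3056² + 0.2698² + 0.0079² + 0.0079² + 0.0079² + 0.0079² = 0.000392 + 0.002266 + 0.105885 + 0.093391 + 0.072792 + 0.000062 + 0.000062 + 0.000062 + 0.000062 = 0.274974
O = 0.131734 / √(0.152381 × 0.274974) = 0.131734 / 0.2046969 = 0.6436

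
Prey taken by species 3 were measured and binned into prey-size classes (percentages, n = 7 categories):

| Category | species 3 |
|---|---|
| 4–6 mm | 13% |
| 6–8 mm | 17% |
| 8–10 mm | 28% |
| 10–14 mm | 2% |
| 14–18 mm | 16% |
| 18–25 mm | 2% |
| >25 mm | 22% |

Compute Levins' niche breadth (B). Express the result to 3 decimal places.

Convert percentages to proportions (divide by 100).
Σpᵢ² = 0.13² + 0.17² + 0.28² + 0.02² + 0.16² + 0.02² + 0.22² = 0.0169 + 0.0289 + 0.0784 + 0.0004 + 0.0256 + 0.0004 + 0.0484 = 0.1990
B = 1 / 0.1990 = 5.02513

5.025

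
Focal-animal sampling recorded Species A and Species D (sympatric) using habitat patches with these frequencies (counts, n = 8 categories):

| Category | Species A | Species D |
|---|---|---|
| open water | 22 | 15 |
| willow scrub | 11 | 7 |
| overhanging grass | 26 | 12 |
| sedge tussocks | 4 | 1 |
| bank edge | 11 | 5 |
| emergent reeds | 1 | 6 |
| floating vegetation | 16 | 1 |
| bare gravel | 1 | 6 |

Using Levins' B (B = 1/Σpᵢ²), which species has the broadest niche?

Proportions for Species A (n=92): 22/92=0.2391, 11/92=0.1196, 26/92=0.2826, 4/92=0.0435, 11/92=0.1196, 1/92=0.0109, 16/92=0.1739, 1/92=0.0109
Proportions for Species D (n=53): 15/53=0.2830, 7/53=0.1321, 12/53=0.2264, 1/53=0.0189, 5/53=0.0943, 6/53=0.1132, 1/53=0.0189, 6/53=0.1132
Σp_Aᵢ² = 0.2391² + 0.1196² + 0.2826² + 0.0435² + 0.1196² + 0.0109² + 0.1739² + 0.0109² = 0.057169 + 0.014304 + 0.079863 + 0.001892 + 0.014304 + 0.000119 + 0.030241 + 0.000119 = 0.198011
B_A = 1 / 0.198011 = 5.0502
Σp_Dᵢ² = 0.2830² + 0.1321² + 0.2264² + 0.0189² + 0.0943² + 0.1132² + 0.0189² + 0.1132² = 0.080089 + 0.017450 + 0.051257 + 0.000357 + 0.008892 + 0.012814 + 0.000357 + 0.012814 = 0.184030
B_D = 1 / 0.184030 = 5.4339
Highest B → broadest niche (most generalist): Species D (B = 5.43).

Species D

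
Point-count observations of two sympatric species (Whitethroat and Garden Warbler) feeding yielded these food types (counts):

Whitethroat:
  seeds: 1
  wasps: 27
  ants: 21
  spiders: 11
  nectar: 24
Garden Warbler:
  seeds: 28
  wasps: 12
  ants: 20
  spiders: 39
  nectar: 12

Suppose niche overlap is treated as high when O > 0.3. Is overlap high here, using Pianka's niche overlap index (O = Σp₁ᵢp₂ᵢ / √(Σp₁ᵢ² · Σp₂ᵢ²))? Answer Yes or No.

Proportions for Whitethroat (n=84): 1/84=0.0119, 27/84=0.3214, 21/84=0.2500, 11/84=0.1310, 24/84=0.2857
Proportions for Garden Warbler (n=111): 28/111=0.2523, 12/111=0.1081, 20/111=0.1802, 39/111=0.3514, 12/111=0.1081
Σ p₁ᵢp₂ᵢ = 0.003002 + 0.034743 + 0.045050 + 0.046033 + 0.030884 = 0.159712
Σp_1ᵢ² = 0.0119² + 0.3214² + 0.2500² + 0.1310² + 0.2857² = 0.000142 + 0.103298 + 0.062500 + 0.017161 + 0.081624 = 0.264725
Σp_2ᵢ² = 0.2523² + 0.1081² + 0.1802² + 0.3514² + 0.1081² = 0.063655 + 0.011686 + 0.032472 + 0.123482 + 0.011686 = 0.242981
O = 0.159712 / √(0.264725 × 0.242981) = 0.159712 / 0.2536201 = 0.6297
O = 0.6297 > 0.3 → Yes.

Yes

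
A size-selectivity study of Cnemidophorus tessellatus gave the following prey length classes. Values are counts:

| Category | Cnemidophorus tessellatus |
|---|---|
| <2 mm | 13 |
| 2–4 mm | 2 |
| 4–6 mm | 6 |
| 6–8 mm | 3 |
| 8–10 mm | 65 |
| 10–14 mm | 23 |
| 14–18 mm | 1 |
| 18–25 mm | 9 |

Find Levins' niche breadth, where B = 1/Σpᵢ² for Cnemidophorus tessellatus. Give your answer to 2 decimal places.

Proportions for Cnemidophorus tessellatus (n=122): 13/122=0.1066, 2/122=0.0164, 6/122=0.0492, 3/122=0.0246, 65/122=0.5328, 23/122=0.1885, 1/122=0.0082, 9/122=0.0738
Σpᵢ² = 0.1066² + 0.0164² + 0.0492² + 0.0246² + 0.5328² + 0.1885² + 0.0082² + 0.0738² = 0.011364 + 0.000269 + 0.002421 + 0.000605 + 0.283876 + 0.035532 + 0.000067 + 0.005446 = 0.339580
B = 1 / 0.339580 = 2.9448

2.94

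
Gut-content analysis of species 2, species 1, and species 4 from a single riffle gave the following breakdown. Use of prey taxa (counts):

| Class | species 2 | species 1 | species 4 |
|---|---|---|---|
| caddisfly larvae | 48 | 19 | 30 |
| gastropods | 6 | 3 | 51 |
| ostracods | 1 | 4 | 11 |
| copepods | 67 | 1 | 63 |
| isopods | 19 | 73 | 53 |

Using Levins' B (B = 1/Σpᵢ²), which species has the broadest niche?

Proportions for species 2 (n=141): 48/141=0.3404, 6/141=0.0426, 1/141=0.0071, 67/141=0.4752, 19/141=0.1348
Proportions for species 1 (n=100): 19/100=0.1900, 3/100=0.0300, 4/100=0.0400, 1/100=0.0100, 73/100=0.7300
Proportions for species 4 (n=208): 30/208=0.1442, 51/208=0.2452, 11/208=0.0529, 63/208=0.3029, 53/208=0.2548
Σp_2ᵢ² = 0.3404² + 0.0426² + 0.0071² + 0.4752² + 0.1348² = 0.115872 + 0.001815 + 0.000050 + 0.225815 + 0.018171 = 0.361723
B_2 = 1 / 0.361723 = 2.7645
Σp_1ᵢ² = 0.1900² + 0.0300² + 0.0400² + 0.0100² + 0.7300² = 0.036100 + 0.000900 + 0.001600 + 0.000100 + 0.532900 = 0.571600
B_1 = 1 / 0.571600 = 1.7495
Σp_4ᵢ² = 0.1442² + 0.2452² + 0.0529² + 0.3029² + 0.2548² = 0.020794 + 0.060123 + 0.002798 + 0.091748 + 0.064923 = 0.240386
B_4 = 1 / 0.240386 = 4.1600
Highest B → broadest niche (most generalist): species 4 (B = 4.16).

species 4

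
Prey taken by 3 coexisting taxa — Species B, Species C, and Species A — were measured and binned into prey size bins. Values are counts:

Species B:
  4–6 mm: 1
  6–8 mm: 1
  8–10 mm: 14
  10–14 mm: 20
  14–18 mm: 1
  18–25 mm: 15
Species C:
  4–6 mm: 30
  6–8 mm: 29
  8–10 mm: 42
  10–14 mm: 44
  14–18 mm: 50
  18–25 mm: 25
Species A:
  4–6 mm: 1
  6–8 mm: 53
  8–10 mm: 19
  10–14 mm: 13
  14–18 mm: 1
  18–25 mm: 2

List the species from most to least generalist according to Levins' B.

Proportions for Species B (n=52): 1/52=0.0192, 1/52=0.0192, 14/52=0.2692, 20/52=0.3846, 1/52=0.0192, 15/52=0.2885
Proportions for Species C (n=220): 30/220=0.1364, 29/220=0.1318, 42/220=0.1909, 44/220=0.2000, 50/220=0.2273, 25/220=0.1136
Proportions for Species A (n=89): 1/89=0.0112, 53/89=0.5955, 19/89=0.2135, 13/89=0.1461, 1/89=0.0112, 2/89=0.0225
Σp_Bᵢ² = 0.0192² + 0.0192² + 0.2692² + 0.3846² + 0.0192² + 0.2885² = 0.000369 + 0.000369 + 0.072469 + 0.147917 + 0.000369 + 0.083232 = 0.304725
B_B = 1 / 0.304725 = 3.2816
Σp_Cᵢ² = 0.1364² + 0.1318² + 0.1909² + 0.2000² + 0.2273² + 0.1136² = 0.018605 + 0.017371 + 0.036443 + 0.040000 + 0.051665 + 0.012905 = 0.176989
B_C = 1 / 0.176989 = 5.6501
Σp_Aᵢ² = 0.0112² + 0.5955² + 0.2135² + 0.1461² + 0.0112² + 0.0225² = 0.000125 + 0.354620 + 0.045582 + 0.021345 + 0.000125 + 0.000506 = 0.422303
B_A = 1 / 0.422303 = 2.3680
Ranking by B (broadest → narrowest): Species C (5.65) > Species B (3.28) > Species A (2.37)

Species C > Species B > Species A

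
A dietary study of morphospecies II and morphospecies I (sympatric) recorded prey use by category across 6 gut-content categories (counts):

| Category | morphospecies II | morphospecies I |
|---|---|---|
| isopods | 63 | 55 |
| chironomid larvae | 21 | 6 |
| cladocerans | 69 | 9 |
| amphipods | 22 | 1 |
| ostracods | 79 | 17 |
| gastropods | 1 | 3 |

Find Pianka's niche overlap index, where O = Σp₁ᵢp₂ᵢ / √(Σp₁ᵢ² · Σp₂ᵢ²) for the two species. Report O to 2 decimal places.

Proportions for morphospecies II (n=255): 63/255=0.2471, 21/255=0.0824, 69/255=0.2706, 22/255=0.0863, 79/255=0.3098, 1/255=0.0039
Proportions for morphospecies I (n=91): 55/91=0.6044, 6/91=0.0659, 9/91=0.0989, 1/91=0.0110, 17/91=0.1868, 3/91=0.0330
Σ p₁ᵢp₂ᵢ = 0.149347 + 0.005430 + 0.026762 + 0.000949 + 0.057871 + 0.000129 = 0.240488
Σp_1ᵢ² = 0.2471² + 0.0824² + 0.2706² + 0.0863² + 0.3098² + 0.0039² = 0.061058 + 0.006790 + 0.073224 + 0.007448 + 0.095976 + 0.000015 = 0.244511
Σp_2ᵢ² = 0.6044² + 0.0659² + 0.0989² + 0.0110² + 0.1868² + 0.0330² = 0.365299 + 0.004343 + 0.009781 + 0.000121 + 0.034894 + 0.001089 = 0.415527
O = 0.240488 / √(0.244511 × 0.415527) = 0.240488 / 0.3187490 = 0.7545

0.75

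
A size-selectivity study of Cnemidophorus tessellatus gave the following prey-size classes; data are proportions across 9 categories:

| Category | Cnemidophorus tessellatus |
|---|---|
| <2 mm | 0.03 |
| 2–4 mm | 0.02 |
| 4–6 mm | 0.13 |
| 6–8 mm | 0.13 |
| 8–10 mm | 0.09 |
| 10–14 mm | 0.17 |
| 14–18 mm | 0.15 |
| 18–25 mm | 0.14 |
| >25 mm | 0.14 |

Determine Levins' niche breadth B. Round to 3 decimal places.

Σpᵢ² = 0.03² + 0.02² + 0.13² + 0.13² + 0.09² + 0.17² + 0.15² + 0.14² + 0.14² = 0.0009 + 0.0004 + 0.0169 + 0.0169 + 0.0081 + 0.0289 + 0.0225 + 0.0196 + 0.0196 = 0.1338
B = 1 / 0.1338 = 7.47384

7.474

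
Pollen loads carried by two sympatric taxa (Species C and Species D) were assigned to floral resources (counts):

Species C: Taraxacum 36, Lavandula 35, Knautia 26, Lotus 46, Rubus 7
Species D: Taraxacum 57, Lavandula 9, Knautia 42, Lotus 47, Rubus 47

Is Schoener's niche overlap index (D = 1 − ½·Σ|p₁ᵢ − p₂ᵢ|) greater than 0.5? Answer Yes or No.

Yes

Proportions for Species C (n=150): 36/150=0.2400, 35/150=0.2333, 26/150=0.1733, 46/150=0.3067, 7/150=0.0467
Proportions for Species D (n=202): 57/202=0.2822, 9/202=0.0446, 42/202=0.2079, 47/202=0.2327, 47/202=0.2327
Σ|p₁ᵢ − p₂ᵢ| = 0.0422 + 0.1887 + 0.0346 + 0.0740 + 0.1860 = 0.5255
D = 1 − ½ × 0.5255 = 1 − 0.26275 = 0.73725
D = 0.73725 > 0.5 → Yes.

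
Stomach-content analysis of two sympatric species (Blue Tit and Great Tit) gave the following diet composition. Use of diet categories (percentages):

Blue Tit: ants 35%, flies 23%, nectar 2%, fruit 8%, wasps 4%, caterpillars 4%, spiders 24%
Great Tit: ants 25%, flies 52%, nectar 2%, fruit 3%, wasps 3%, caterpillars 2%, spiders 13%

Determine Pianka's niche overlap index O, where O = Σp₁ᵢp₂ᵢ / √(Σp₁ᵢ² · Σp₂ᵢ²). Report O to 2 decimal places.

Convert percentages to proportions (divide by 100).
Σ p₁ᵢp₂ᵢ = 0.0875 + 0.1196 + 0.0004 + 0.0024 + 0.0012 + 0.0008 + 0.0312 = 0.2431
Σp_1ᵢ² = 0.35² + 0.23² + 0.02² + 0.08² + 0.04² + 0.04² + 0.24² = 0.1225 + 0.0529 + 0.0004 + 0.0064 + 0.0016 + 0.0016 + 0.0576 = 0.2430
Σp_2ᵢ² = 0.25² + 0.52² + 0.02² + 0.03² + 0.03² + 0.02² + 0.13² = 0.0625 + 0.2704 + 0.0004 + 0.0009 + 0.0009 + 0.0004 + 0.0169 = 0.3524
O = 0.2431 / √(0.2430 × 0.3524) = 0.2431 / 0.29263 = 0.8307

0.83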